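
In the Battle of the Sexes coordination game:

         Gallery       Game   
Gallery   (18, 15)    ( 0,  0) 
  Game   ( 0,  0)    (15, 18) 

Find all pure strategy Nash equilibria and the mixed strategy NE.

Pure NE: (Gallery, Gallery) and (Game, Game); Mixed NE: p = 0.5455, q = 0.4545

Work:
Check pure NE:
(Gallery, Gallery): (18, 15) - no unilateral deviation beneficial
(Game, Game): (15, 18) - no unilateral deviation beneficial
Mixed NE: P1 plays Gallery with p = 0.5455, P2 plays Gallery with q = 0.4545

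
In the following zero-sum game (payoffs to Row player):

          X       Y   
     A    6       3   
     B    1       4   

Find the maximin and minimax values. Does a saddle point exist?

Maximin = 3, Minimax = 4, Saddle: False

Work:
Row minimums: [3, 1] → maximin = 3
Column maximums: [6, 4] → minimax = 4
No saddle point (maximin ≠ minimax). Mixed strategy needed.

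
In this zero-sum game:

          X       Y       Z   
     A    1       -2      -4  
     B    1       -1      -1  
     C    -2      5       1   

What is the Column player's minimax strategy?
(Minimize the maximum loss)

Column should play X or Z (all achieve the minimum), value = 1

Work:
Column player minimizes Row's maximum payoff:
Column X: max payoff to Row = 1
Column Y: max payoff to Row = 5
Column Z: max payoff to Row = 1
Minimum is 1, achieved by columns X, Z (tied).
Each of X or Z is a minimax strategy.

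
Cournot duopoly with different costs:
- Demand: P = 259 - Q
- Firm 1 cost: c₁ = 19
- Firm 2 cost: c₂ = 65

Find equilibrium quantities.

q₁* = 95.33, q₂* = 49.33

Work:
Reaction: q₁ = (259 - 19 - q₂)/2
Reaction: q₂ = (259 - 65 - q₁)/2
Solve simultaneously:
q₁* = (259 - 2×19 + 65)/3 = 95.33
q₂* = (259 - 2×65 + 19)/3 = 49.33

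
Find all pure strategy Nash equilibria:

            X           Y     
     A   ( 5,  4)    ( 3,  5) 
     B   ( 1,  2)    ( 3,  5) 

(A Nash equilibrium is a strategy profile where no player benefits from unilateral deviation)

Nash equilibrium: (A, Y), (B, Y)

Work:
Best responses:
  P1 vs X: payoffs [5, 1] → best response A (payoff 5)
  P1 vs Y: payoffs [3, 3] → best response A/B (payoff 3)
  P2 vs A: payoffs [4, 5] → best response Y (payoff 5)
  P2 vs B: payoffs [2, 5] → best response Y (payoff 5)
Mutual best responses: (A,Y), (B,Y) → Nash equilibria.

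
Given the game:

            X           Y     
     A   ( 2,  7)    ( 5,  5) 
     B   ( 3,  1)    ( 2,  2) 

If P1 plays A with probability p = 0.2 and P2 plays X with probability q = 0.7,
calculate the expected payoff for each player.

E[P1] = 2.74, E[P2] = 2.32

Work:
E[P1] = p·q·π₁(A,X) + p·(1-q)·π₁(A,Y) + (1-p)·q·π₁(B,X) + (1-p)·(1-q)·π₁(B,Y)
= 0.2·0.7·2 + 0.2·0.3·5 + 0.8·0.7·3 + 0.8·0.3·2
= 2.74

E[P2] = 2.32 (similar calculation)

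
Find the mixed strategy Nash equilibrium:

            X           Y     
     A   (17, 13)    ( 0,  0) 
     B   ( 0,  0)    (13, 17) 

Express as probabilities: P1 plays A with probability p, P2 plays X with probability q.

p = 0.5667, q = 0.4333

Work:
Find probabilities that make opponent indifferent:
P2 chooses q to make P1 indifferent between A and B
P1 chooses p to make P2 indifferent between X and Y
Mixed NE: P1 plays (A: 0.5667, B: 0.4333), P2 plays (X: 0.4333, Y: 0.5667)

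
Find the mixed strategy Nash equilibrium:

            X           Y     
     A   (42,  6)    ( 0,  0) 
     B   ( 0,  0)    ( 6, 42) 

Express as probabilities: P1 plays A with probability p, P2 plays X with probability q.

p = 0.875, q = 0.125

Work:
Find probabilities that make opponent indifferent:
P2 chooses q to make P1 indifferent between A and B
P1 chooses p to make P2 indifferent between X and Y
Mixed NE: P1 plays (A: 0.875, B: 0.125), P2 plays (X: 0.125, Y: 0.875)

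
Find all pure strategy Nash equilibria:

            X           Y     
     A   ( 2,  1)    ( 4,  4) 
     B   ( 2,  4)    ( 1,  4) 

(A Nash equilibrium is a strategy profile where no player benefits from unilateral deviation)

Nash equilibrium: (A, Y), (B, X)

Work:
Best responses:
  P1 vs X: payoffs [2, 2] → best response A/B (payoff 2)
  P1 vs Y: payoffs [4, 1] → best response A (payoff 4)
  P2 vs A: payoffs [1, 4] → best response Y (payoff 4)
  P2 vs B: payoffs [4, 4] → best response X/Y (payoff 4)
Mutual best responses: (A,Y), (B,X) → Nash equilibria.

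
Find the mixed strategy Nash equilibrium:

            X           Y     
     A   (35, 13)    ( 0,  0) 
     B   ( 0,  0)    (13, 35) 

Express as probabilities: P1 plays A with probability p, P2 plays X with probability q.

p = 0.7292, q = 0.2708

Work:
Find probabilities that make opponent indifferent:
P2 chooses q to make P1 indifferent between A and B
P1 chooses p to make P2 indifferent between X and Y
Mixed NE: P1 plays (A: 0.7292, B: 0.2708), P2 plays (X: 0.2708, Y: 0.7292)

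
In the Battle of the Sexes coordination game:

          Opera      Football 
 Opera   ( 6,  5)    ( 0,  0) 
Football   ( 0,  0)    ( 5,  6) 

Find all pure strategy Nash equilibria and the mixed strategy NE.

Pure NE: (Opera, Opera) and (Football, Football); Mixed NE: p = 0.5455, q = 0.4545

Work:
Check pure NE:
(Opera, Opera): (6, 5) - no unilateral deviation beneficial
(Football, Football): (5, 6) - no unilateral deviation beneficial
Mixed NE: P1 plays Opera with p = 0.5455, P2 plays Opera with q = 0.4545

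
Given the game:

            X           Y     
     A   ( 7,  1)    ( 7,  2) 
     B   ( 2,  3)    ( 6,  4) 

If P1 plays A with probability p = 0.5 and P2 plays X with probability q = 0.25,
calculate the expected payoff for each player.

E[P1] = 6.0, E[P2] = 2.75

Work:
E[P1] = p·q·π₁(A,X) + p·(1-q)·π₁(A,Y) + (1-p)·q·π₁(B,X) + (1-p)·(1-q)·π₁(B,Y)
= 0.5·0.25·7 + 0.5·0.75·7 + 0.5·0.25·2 + 0.5·0.75·6
= 6.0

E[P2] = 2.75 (similar calculation)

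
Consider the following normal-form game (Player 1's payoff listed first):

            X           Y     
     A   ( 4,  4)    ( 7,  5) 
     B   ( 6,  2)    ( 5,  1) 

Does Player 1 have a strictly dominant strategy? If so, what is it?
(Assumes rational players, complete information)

No strictly dominant strategy exists for Player 1

Work:
A strategy strictly dominates another if it gives a strictly higher payoff against every opponent action. Compare each pair of P1's strategies column-by-column:
  A vs B: [4 vs 6, 7 vs 5] → A does not strictly dominate B (column X: 4 ≤ 6)
  B vs A: [6 vs 4, 5 vs 7] → B does not strictly dominate A (column Y: 5 ≤ 7)
No single strategy strictly dominates all others → no strictly dominant strategy.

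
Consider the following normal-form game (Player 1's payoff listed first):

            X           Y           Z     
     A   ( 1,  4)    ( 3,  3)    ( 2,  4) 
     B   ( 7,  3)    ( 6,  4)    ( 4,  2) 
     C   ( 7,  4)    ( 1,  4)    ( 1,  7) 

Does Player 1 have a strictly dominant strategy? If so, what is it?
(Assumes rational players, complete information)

No strictly dominant strategy exists for Player 1

Work:
A strategy strictly dominates another if it gives a strictly higher payoff against every opponent action. Compare each pair of P1's strategies column-by-column:
  A vs B: [1 vs 7, 3 vs 6, 2 vs 4] → A does not strictly dominate B (column X: 1 ≤ 7)
  A vs C: [1 vs 7, 3 vs 1, 2 vs 1] → A does not strictly dominate C (column X: 1 ≤ 7)
  B vs A: [7 vs 1, 6 vs 3, 4 vs 2] → B strictly dominates A
  B vs C: [7 vs 7, 6 vs 1, 4 vs 1] → B does not strictly dominate C (column X: 7 ≤ 7)
  C vs A: [7 vs 1, 1 vs 3, 1 vs 2] → C does not strictly dominate A (column Y: 1 ≤ 3)
  C vs B: [7 vs 7, 1 vs 6, 1 vs 4] → C does not strictly dominate B (column X: 7 ≤ 7)
No single strategy strictly dominates all others → no strictly dominant strategy.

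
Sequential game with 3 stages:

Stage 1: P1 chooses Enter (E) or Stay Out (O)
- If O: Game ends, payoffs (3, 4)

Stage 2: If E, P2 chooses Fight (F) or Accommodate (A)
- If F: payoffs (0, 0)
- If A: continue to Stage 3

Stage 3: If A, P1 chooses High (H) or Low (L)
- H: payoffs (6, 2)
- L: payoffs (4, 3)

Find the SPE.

SPE: (E, A, H); Outcome (6, 2)

Work:
Stage 3: P1 chooses H (6 vs 4)
Stage 2: P2: F->0, A->2 (anticipating H). Choose A
Stage 1: P1: O->3, E->6 (anticipating A, H). Choose E
SPE path: E -> A -> H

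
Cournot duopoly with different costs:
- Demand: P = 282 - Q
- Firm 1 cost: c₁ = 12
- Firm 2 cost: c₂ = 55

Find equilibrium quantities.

q₁* = 104.33, q₂* = 61.33

Work:
Reaction: q₁ = (282 - 12 - q₂)/2
Reaction: q₂ = (282 - 55 - q₁)/2
Solve simultaneously:
q₁* = (282 - 2×12 + 55)/3 = 104.33
q₂* = (282 - 2×55 + 12)/3 = 61.33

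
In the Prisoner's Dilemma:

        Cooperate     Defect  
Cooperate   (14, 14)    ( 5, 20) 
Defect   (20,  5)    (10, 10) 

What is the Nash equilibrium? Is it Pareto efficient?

(Defect, Defect) is NE; not Pareto efficient

Work:
Defect dominates Cooperate for both players:
If P2 cooperates: Defect (20) > Cooperate (14)
If P2 defects: Defect (10) > Cooperate (5)
NE: (Defect, Defect) with payoff (10, 10)
But (Cooperate, Cooperate) = (14, 14) Pareto dominates (10, 10)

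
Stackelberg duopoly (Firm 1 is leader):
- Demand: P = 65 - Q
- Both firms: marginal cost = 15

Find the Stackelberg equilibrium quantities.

q₁* (leader) = 25.0, q₂* (follower) = 12.5

Work:
Follower's reaction: q₂ = (a - c - q₁)/2
Leader substitutes: π₁ = q₁·(a - q₁ - (a-c-q₁)/2 - c)
FOC: q₁* = (65 - 15)/2 = 25.00
Then: q₂* = (65 - 15 - 25.0)/2 = 12.50
Leader has first-mover advantage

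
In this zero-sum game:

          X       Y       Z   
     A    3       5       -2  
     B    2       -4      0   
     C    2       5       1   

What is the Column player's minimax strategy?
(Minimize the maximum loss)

Column should play Z, value = 1

Work:
Column player minimizes Row's maximum payoff:
Column X: max payoff to Row = 3
Column Y: max payoff to Row = 5
Column Z: max payoff to Row = 1
Minimum is 1, achieved by column Z.
Minimax strategy: Z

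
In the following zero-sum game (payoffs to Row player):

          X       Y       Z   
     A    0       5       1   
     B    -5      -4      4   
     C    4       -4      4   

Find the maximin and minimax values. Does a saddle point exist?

Maximin = 0, Minimax = 4, Saddle: False

Work:
Row minimums: [0, -5, -4] → maximin = 0
Column maximums: [4, 5, 4] → minimax = 4
No saddle point (maximin ≠ minimax). Mixed strategy needed.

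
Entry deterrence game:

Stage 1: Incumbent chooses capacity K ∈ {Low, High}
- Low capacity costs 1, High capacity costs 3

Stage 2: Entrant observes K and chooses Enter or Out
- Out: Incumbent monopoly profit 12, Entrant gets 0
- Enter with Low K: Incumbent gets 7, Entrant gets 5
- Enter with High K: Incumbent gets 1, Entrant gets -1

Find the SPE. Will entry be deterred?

SPE: (High, Enter|Low, Out|High); Entry deterred. Incumbent net profit = 9

Work:
After Low K: Entrant enters (5 > 0)
After High K: Entrant stays out (-1 < 0)
Incumbent: Low → 7−1=6, High → 12−3=9
Incumbent chooses High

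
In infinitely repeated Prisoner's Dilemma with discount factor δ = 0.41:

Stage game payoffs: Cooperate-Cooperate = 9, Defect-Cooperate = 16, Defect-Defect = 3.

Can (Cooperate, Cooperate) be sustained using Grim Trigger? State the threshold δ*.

δ* = 0.5385; since δ = 0.41 < 0.5385, cooperation cannot be sustained

Work:
For Grim Trigger:
Cooperate forever: 9/(1-δ)
Defect then punished: 16 + 3·δ/(1-δ)
Need: 9/(1-δ) ≥ 16 + 3·δ/(1-δ)
Solving: δ ≥ (T-R)/(T-P) = (16-9)/(16-3) = 0.5385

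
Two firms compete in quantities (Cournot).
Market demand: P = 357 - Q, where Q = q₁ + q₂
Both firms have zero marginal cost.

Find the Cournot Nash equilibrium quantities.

q₁* = q₂* = 119.0; P* = 119.0

Work:
Profit: π_i = P·q_i = (a - q_i - q_j)·q_i
FOC: ∂π_i/∂q_i = a - 2q_i - q_j = 0
Reaction function: q_i = (357 - q_j)/2
Symmetry: q* = 357/3 = 119.0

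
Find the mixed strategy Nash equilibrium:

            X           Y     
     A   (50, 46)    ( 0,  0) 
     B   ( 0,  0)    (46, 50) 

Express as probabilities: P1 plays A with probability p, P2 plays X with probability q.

p = 0.5208, q = 0.4792

Work:
Find probabilities that make opponent indifferent:
P2 chooses q to make P1 indifferent between A and B
P1 chooses p to make P2 indifferent between X and Y
Mixed NE: P1 plays (A: 0.5208, B: 0.4792), P2 plays (X: 0.4792, Y: 0.5208)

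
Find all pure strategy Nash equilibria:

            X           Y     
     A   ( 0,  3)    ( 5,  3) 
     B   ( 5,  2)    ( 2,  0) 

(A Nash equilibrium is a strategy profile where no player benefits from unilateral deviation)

Nash equilibrium: (A, Y), (B, X)

Work:
Best responses:
  P1 vs X: payoffs [0, 5] → best response B (payoff 5)
  P1 vs Y: payoffs [5, 2] → best response A (payoff 5)
  P2 vs A: payoffs [3, 3] → best response X/Y (payoff 3)
  P2 vs B: payoffs [2, 0] → best response X (payoff 2)
Mutual best responses: (A,Y), (B,X) → Nash equilibria.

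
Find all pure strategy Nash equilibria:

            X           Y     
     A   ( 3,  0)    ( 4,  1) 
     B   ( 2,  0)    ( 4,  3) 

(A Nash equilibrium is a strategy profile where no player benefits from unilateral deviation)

Nash equilibrium: (A, Y), (B, Y)

Work:
Best responses:
  P1 vs X: payoffs [3, 2] → best response A (payoff 3)
  P1 vs Y: payoffs [4, 4] → best response A/B (payoff 4)
  P2 vs A: payoffs [0, 1] → best response Y (payoff 1)
  P2 vs B: payoffs [0, 3] → best response Y (payoff 3)
Mutual best responses: (A,Y), (B,Y) → Nash equilibria.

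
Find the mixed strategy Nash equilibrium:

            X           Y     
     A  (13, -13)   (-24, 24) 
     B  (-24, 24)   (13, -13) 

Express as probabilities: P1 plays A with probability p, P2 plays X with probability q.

p = 0.5, q = 0.5

Work:
Find probabilities that make opponent indifferent:
P2 chooses q to make P1 indifferent between A and B
P1 chooses p to make P2 indifferent between X and Y
Mixed NE: P1 plays (A: 0.5, B: 0.5), P2 plays (X: 0.5, Y: 0.5)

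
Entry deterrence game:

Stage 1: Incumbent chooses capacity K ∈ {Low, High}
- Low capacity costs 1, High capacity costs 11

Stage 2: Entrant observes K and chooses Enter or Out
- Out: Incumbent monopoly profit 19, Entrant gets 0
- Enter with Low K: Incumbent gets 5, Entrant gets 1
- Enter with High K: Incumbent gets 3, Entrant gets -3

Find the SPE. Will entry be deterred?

SPE: (High, Enter|Low, Out|High); Entry deterred. Incumbent net profit = 8

Work:
After Low K: Entrant enters (1 > 0)
After High K: Entrant stays out (-3 < 0)
Incumbent: Low → 5−1=4, High → 19−11=8
Incumbent chooses High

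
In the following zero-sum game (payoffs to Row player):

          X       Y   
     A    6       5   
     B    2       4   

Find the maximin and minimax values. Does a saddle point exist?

Maximin = 5, Minimax = 5, Saddle: True

Work:
Row minimums: [5, 2] → maximin = 5
Column maximums: [6, 5] → minimax = 5
Saddle point exists! Game value = 5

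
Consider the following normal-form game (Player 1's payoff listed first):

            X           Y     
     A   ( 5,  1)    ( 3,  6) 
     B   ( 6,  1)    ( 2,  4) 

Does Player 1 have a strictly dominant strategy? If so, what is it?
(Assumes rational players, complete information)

No strictly dominant strategy exists for Player 1

Work:
A strategy strictly dominates another if it gives a strictly higher payoff against every opponent action. Compare each pair of P1's strategies column-by-column:
  A vs B: [5 vs 6, 3 vs 2] → A does not strictly dominate B (column X: 5 ≤ 6)
  B vs A: [6 vs 5, 2 vs 3] → B does not strictly dominate A (column Y: 2 ≤ 3)
No single strategy strictly dominates all others → no strictly dominant strategy.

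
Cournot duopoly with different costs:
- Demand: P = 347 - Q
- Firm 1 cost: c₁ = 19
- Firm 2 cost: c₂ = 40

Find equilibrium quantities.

q₁* = 116.33, q₂* = 95.33

Work:
Reaction: q₁ = (347 - 19 - q₂)/2
Reaction: q₂ = (347 - 40 - q₁)/2
Solve simultaneously:
q₁* = (347 - 2×19 + 40)/3 = 116.33
q₂* = (347 - 2×40 + 19)/3 = 95.33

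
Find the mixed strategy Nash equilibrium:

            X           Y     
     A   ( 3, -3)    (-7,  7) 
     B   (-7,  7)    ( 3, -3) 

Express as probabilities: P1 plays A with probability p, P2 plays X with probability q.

p = 0.5, q = 0.5

Work:
Find probabilities that make opponent indifferent:
P2 chooses q to make P1 indifferent between A and B
P1 chooses p to make P2 indifferent between X and Y
Mixed NE: P1 plays (A: 0.5, B: 0.5), P2 plays (X: 0.5, Y: 0.5)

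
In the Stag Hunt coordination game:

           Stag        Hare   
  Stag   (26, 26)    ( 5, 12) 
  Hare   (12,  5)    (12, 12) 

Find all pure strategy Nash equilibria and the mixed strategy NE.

Pure NE: (Stag, Stag) and (Hare, Hare); Mixed NE: p = 0.3333, q = 0.3333

Work:
Check pure NE:
(Stag, Stag): (26, 26) - no unilateral deviation beneficial
(Hare, Hare): (12, 12) - no unilateral deviation beneficial
Mixed NE: P1 plays Stag with p = 0.3333, P2 plays Stag with q = 0.3333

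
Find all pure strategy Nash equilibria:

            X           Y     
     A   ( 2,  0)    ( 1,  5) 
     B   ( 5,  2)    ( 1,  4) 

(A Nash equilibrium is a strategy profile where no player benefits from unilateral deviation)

Nash equilibrium: (A, Y), (B, Y)

Work:
Best responses:
  P1 vs X: payoffs [2, 5] → best response B (payoff 5)
  P1 vs Y: payoffs [1, 1] → best response A/B (payoff 1)
  P2 vs A: payoffs [0, 5] → best response Y (payoff 5)
  P2 vs B: payoffs [2, 4] → best response Y (payoff 4)
Mutual best responses: (A,Y), (B,Y) → Nash equilibria.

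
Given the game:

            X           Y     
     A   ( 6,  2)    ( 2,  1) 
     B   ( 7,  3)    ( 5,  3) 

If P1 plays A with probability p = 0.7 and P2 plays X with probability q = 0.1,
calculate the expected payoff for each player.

E[P1] = 3.24, E[P2] = 1.67

Work:
E[P1] = p·q·π₁(A,X) + p·(1-q)·π₁(A,Y) + (1-p)·q·π₁(B,X) + (1-p)·(1-q)·π₁(B,Y)
= 0.7·0.1·6 + 0.7·0.9·2 + 0.3·0.1·7 + 0.3·0.9·5
= 3.24

E[P2] = 1.67 (similar calculation)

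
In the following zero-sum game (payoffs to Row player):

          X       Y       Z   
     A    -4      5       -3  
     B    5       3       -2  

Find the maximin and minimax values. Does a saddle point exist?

Maximin = -2, Minimax = -2, Saddle: True

Work:
Row minimums: [-4, -2] → maximin = -2
Column maximums: [5, 5, -2] → minimax = -2
Saddle point exists! Game value = -2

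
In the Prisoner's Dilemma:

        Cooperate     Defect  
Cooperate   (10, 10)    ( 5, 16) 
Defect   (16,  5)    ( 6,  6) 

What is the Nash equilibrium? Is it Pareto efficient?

(Defect, Defect) is NE; not Pareto efficient

Work:
Defect dominates Cooperate for both players:
If P2 cooperates: Defect (16) > Cooperate (10)
If P2 defects: Defect (6) > Cooperate (5)
NE: (Defect, Defect) with payoff (6, 6)
But (Cooperate, Cooperate) = (10, 10) Pareto dominates (6, 6)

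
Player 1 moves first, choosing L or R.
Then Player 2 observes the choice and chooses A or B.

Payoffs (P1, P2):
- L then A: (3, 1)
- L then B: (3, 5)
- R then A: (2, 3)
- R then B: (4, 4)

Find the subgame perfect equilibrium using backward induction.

P1 plays R, P2 plays B after L and B after R; Payoff (4, 4)

Work:
Backward induction:
After L: P2 chooses B → P1 gets 3
After R: P2 chooses B → P1 gets 4
P1 chooses R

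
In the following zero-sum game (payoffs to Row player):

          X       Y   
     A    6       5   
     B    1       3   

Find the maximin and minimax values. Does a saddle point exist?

Maximin = 5, Minimax = 5, Saddle: True

Work:
Row minimums: [5, 1] → maximin = 5
Column maximums: [6, 5] → minimax = 5
Saddle point exists! Game value = 5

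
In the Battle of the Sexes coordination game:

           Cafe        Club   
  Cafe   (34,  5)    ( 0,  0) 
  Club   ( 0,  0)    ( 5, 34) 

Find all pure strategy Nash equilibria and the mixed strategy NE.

Pure NE: (Cafe, Cafe) and (Club, Club); Mixed NE: p = 0.8718, q = 0.1282

Work:
Check pure NE:
(Cafe, Cafe): (34, 5) - no unilateral deviation beneficial
(Club, Club): (5, 34) - no unilateral deviation beneficial
Mixed NE: P1 plays Cafe with p = 0.8718, P2 plays Cafe with q = 0.1282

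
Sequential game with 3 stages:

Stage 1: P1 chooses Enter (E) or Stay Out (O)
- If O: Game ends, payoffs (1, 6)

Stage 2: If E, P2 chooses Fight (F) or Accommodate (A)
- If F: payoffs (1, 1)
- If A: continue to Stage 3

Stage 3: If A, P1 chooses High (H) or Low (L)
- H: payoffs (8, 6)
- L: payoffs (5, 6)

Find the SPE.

SPE: (E, A, H); Outcome (8, 6)

Work:
Stage 3: P1 chooses H (8 vs 5)
Stage 2: P2: F->1, A->6 (anticipating H). Choose A
Stage 1: P1: O->1, E->8 (anticipating A, H). Choose E
SPE path: E -> A -> H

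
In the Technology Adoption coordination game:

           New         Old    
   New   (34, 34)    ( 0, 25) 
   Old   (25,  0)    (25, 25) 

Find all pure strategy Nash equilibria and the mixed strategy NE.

Pure NE: (New, New) and (Old, Old); Mixed NE: p = 0.7353, q = 0.7353

Work:
Check pure NE:
(New, New): (34, 34) - no unilateral deviation beneficial
(Old, Old): (25, 25) - no unilateral deviation beneficial
Mixed NE: P1 plays New with p = 0.7353, P2 plays New with q = 0.7353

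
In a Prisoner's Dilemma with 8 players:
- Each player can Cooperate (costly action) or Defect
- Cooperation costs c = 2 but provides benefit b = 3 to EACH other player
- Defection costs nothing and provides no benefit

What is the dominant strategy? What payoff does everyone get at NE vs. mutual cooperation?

Dominant: Defect; NE payoff = 0; Coop payoff = 19

Work:
Defect dominates (saves cost c = 2, benefit to others is external)
NE: All defect → everyone gets 0
If all cooperate: each receives (7)×3 - 2 = 19
Social dilemma: 19 > 0 but NE gives 0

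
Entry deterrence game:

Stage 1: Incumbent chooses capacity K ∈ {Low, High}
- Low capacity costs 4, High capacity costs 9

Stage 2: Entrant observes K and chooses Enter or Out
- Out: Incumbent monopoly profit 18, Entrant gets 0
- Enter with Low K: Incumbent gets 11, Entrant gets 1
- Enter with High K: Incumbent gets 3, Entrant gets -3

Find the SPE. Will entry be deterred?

SPE: (High, Enter|Low, Out|High); Entry deterred. Incumbent net profit = 9

Work:
After Low K: Entrant enters (1 > 0)
After High K: Entrant stays out (-3 < 0)
Incumbent: Low → 11−4=7, High → 18−9=9
Incumbent chooses High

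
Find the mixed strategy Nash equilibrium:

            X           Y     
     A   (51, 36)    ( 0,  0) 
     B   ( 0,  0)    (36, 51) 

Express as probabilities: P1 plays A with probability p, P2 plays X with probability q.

p = 0.5862, q = 0.4138

Work:
Find probabilities that make opponent indifferent:
P2 chooses q to make P1 indifferent between A and B
P1 chooses p to make P2 indifferent between X and Y
Mixed NE: P1 plays (A: 0.5862, B: 0.4138), P2 plays (X: 0.4138, Y: 0.5862)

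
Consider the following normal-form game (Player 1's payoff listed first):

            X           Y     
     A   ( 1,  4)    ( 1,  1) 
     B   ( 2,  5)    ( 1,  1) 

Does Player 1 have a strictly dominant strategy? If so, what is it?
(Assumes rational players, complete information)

No strictly dominant strategy exists for Player 1

Work:
A strategy strictly dominates another if it gives a strictly higher payoff against every opponent action. Compare each pair of P1's strategies column-by-column:
  A vs B: [1 vs 2, 1 vs 1] → A does not strictly dominate B (column X: 1 ≤ 2)
  B vs A: [2 vs 1, 1 vs 1] → B does not strictly dominate A (column Y: 1 ≤ 1)
No single strategy strictly dominates all others → no strictly dominant strategy.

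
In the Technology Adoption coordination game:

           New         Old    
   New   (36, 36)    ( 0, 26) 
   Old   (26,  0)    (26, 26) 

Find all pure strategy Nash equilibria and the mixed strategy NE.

Pure NE: (New, New) and (Old, Old); Mixed NE: p = 0.7222, q = 0.7222

Work:
Check pure NE:
(New, New): (36, 36) - no unilateral deviation beneficial
(Old, Old): (26, 26) - no unilateral deviation beneficial
Mixed NE: P1 plays New with p = 0.7222, P2 plays New with q = 0.7222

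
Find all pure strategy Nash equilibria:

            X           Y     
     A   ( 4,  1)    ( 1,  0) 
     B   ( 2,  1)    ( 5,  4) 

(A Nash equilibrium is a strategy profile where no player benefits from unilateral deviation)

Nash equilibrium: (A, X), (B, Y)

Work:
Best responses:
  P1 vs X: payoffs [4, 2] → best response A (payoff 4)
  P1 vs Y: payoffs [1, 5] → best response B (payoff 5)
  P2 vs A: payoffs [1, 0] → best response X (payoff 1)
  P2 vs B: payoffs [1, 4] → best response Y (payoff 4)
Mutual best responses: (A,X), (B,Y) → Nash equilibria.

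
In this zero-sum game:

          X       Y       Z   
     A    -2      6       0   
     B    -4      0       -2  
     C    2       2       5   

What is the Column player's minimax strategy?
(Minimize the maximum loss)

Column should play X, value = 2

Work:
Column player minimizes Row's maximum payoff:
Column X: max payoff to Row = 2
Column Y: max payoff to Row = 6
Column Z: max payoff to Row = 5
Minimum is 2, achieved by column X.
Minimax strategy: X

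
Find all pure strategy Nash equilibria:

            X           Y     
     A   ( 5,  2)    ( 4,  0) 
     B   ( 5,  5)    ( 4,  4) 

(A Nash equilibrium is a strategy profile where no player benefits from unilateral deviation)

Nash equilibrium: (A, X), (B, X)

Work:
Best responses:
  P1 vs X: payoffs [5, 5] → best response A/B (payoff 5)
  P1 vs Y: payoffs [4, 4] → best response A/B (payoff 4)
  P2 vs A: payoffs [2, 0] → best response X (payoff 2)
  P2 vs B: payoffs [5, 4] → best response X (payoff 5)
Mutual best responses: (A,X), (B,X) → Nash equilibria.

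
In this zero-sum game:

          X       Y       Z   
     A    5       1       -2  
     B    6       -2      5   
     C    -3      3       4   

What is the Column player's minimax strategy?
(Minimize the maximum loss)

Column should play Y, value = 3

Work:
Column player minimizes Row's maximum payoff:
Column X: max payoff to Row = 6
Column Y: max payoff to Row = 3
Column Z: max payoff to Row = 5
Minimum is 3, achieved by column Y.
Minimax strategy: Y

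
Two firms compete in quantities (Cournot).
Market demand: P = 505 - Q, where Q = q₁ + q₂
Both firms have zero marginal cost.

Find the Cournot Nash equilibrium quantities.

q₁* = q₂* = 168.33; P* = 168.33

Work:
Profit: π_i = P·q_i = (a - q_i - q_j)·q_i
FOC: ∂π_i/∂q_i = a - 2q_i - q_j = 0
Reaction function: q_i = (505 - q_j)/2
Symmetry: q* = 505/3 = 168.33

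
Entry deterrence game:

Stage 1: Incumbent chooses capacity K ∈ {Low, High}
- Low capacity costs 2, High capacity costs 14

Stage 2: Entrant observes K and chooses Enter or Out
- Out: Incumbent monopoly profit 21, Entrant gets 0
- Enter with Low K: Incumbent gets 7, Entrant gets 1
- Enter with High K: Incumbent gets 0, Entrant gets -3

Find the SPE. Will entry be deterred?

SPE: (High, Enter|Low, Out|High); Entry deterred. Incumbent net profit = 7

Work:
After Low K: Entrant enters (1 > 0)
After High K: Entrant stays out (-3 < 0)
Incumbent: Low → 7−2=5, High → 21−14=7
Incumbent chooses High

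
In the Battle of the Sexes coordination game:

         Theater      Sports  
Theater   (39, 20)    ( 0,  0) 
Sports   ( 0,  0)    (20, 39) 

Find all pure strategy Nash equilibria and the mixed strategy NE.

Pure NE: (Theater, Theater) and (Sports, Sports); Mixed NE: p = 0.661, q = 0.339

Work:
Check pure NE:
(Theater, Theater): (39, 20) - no unilateral deviation beneficial
(Sports, Sports): (20, 39) - no unilateral deviation beneficial
Mixed NE: P1 plays Theater with p = 0.661, P2 plays Theater with q = 0.339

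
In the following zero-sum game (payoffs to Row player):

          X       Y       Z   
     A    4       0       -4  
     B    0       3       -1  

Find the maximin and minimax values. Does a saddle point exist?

Maximin = -1, Minimax = -1, Saddle: True

Work:
Row minimums: [-4, -1] → maximin = -1
Column maximums: [4, 3, -1] → minimax = -1
Saddle point exists! Game value = -1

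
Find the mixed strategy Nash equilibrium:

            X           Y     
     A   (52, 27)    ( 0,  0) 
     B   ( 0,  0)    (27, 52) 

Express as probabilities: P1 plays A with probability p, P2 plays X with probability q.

p = 0.6582, q = 0.3418

Work:
Find probabilities that make opponent indifferent:
P2 chooses q to make P1 indifferent between A and B
P1 chooses p to make P2 indifferent between X and Y
Mixed NE: P1 plays (A: 0.6582, B: 0.3418), P2 plays (X: 0.3418, Y: 0.6582)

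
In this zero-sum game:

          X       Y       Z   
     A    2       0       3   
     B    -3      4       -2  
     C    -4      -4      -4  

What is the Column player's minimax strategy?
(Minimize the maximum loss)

Column should play X, value = 2

Work:
Column player minimizes Row's maximum payoff:
Column X: max payoff to Row = 2
Column Y: max payoff to Row = 4
Column Z: max payoff to Row = 3
Minimum is 2, achieved by column X.
Minimax strategy: X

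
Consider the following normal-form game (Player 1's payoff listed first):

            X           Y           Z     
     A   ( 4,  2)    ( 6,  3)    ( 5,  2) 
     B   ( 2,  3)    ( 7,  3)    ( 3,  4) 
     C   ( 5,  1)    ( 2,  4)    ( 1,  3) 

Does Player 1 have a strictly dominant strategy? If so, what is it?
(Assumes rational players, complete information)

No strictly dominant strategy exists for Player 1

Work:
A strategy strictly dominates another if it gives a strictly higher payoff against every opponent action. Compare each pair of P1's strategies column-by-column:
  A vs B: [4 vs 2, 6 vs 7, 5 vs 3] → A does not strictly dominate B (column Y: 6 ≤ 7)
  A vs C: [4 vs 5, 6 vs 2, 5 vs 1] → A does not strictly dominate C (column X: 4 ≤ 5)
  B vs A: [2 vs 4, 7 vs 6, 3 vs 5] → B does not strictly dominate A (column X: 2 ≤ 4)
  B vs C: [2 vs 5, 7 vs 2, 3 vs 1] → B does not strictly dominate C (column X: 2 ≤ 5)
  C vs A: [5 vs 4, 2 vs 6, 1 vs 5] → C does not strictly dominate A (column Y: 2 ≤ 6)
  C vs B: [5 vs 2, 2 vs 7, 1 vs 3] → C does not strictly dominate B (column Y: 2 ≤ 7)
No single strategy strictly dominates all others → no strictly dominant strategy.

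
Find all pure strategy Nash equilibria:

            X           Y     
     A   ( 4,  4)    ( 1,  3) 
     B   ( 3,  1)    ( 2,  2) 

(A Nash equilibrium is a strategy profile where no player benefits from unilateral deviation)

Nash equilibrium: (A, X), (B, Y)

Work:
Best responses:
  P1 vs X: payoffs [4, 3] → best response A (payoff 4)
  P1 vs Y: payoffs [1, 2] → best response B (payoff 2)
  P2 vs A: payoffs [4, 3] → best response X (payoff 4)
  P2 vs B: payoffs [1, 2] → best response Y (payoff 2)
Mutual best responses: (A,X), (B,Y) → Nash equilibria.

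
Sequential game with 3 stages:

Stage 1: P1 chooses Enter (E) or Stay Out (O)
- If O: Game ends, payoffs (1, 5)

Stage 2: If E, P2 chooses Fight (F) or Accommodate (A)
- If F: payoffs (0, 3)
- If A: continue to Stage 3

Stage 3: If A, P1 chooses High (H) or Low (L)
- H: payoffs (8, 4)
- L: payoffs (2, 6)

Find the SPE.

SPE: (E, A, H); Outcome (8, 4)

Work:
Stage 3: P1 chooses H (8 vs 2)
Stage 2: P2: F->3, A->4 (anticipating H). Choose A
Stage 1: P1: O->1, E->8 (anticipating A, H). Choose E
SPE path: E -> A -> H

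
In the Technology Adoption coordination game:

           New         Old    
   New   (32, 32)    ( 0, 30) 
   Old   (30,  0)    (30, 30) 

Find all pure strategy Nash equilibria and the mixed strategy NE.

Pure NE: (New, New) and (Old, Old); Mixed NE: p = 0.9375, q = 0.9375

Work:
Check pure NE:
(New, New): (32, 32) - no unilateral deviation beneficial
(Old, Old): (30, 30) - no unilateral deviation beneficial
Mixed NE: P1 plays New with p = 0.9375, P2 plays New with q = 0.9375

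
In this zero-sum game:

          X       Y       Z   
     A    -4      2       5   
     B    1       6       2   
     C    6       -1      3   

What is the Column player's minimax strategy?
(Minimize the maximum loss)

Column should play Z, value = 5

Work:
Column player minimizes Row's maximum payoff:
Column X: max payoff to Row = 6
Column Y: max payoff to Row = 6
Column Z: max payoff to Row = 5
Minimum is 5, achieved by column Z.
Minimax strategy: Z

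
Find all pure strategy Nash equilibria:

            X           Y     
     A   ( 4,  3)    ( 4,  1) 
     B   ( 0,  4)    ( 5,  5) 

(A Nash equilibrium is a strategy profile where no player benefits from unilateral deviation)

Nash equilibrium: (A, X), (B, Y)

Work:
Best responses:
  P1 vs X: payoffs [4, 0] → best response A (payoff 4)
  P1 vs Y: payoffs [4, 5] → best response B (payoff 5)
  P2 vs A: payoffs [3, 1] → best response X (payoff 3)
  P2 vs B: payoffs [4, 5] → best response Y (payoff 5)
Mutual best responses: (A,X), (B,Y) → Nash equilibria.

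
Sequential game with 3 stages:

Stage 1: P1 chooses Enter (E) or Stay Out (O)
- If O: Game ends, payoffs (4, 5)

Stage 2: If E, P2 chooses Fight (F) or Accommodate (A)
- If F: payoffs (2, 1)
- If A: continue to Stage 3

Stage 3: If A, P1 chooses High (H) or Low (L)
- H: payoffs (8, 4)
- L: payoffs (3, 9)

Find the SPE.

SPE: (E, A, H); Outcome (8, 4)

Work:
Stage 3: P1 chooses H (8 vs 3)
Stage 2: P2: F->1, A->4 (anticipating H). Choose A
Stage 1: P1: O->4, E->8 (anticipating A, H). Choose E
SPE path: E -> A -> H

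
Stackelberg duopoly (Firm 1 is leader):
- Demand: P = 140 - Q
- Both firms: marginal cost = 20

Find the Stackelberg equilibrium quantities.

q₁* (leader) = 60.0, q₂* (follower) = 30.0

Work:
Follower's reaction: q₂ = (a - c - q₁)/2
Leader substitutes: π₁ = q₁·(a - q₁ - (a-c-q₁)/2 - c)
FOC: q₁* = (140 - 20)/2 = 60.00
Then: q₂* = (140 - 20 - 60.0)/2 = 30.00
Leader has first-mover advantage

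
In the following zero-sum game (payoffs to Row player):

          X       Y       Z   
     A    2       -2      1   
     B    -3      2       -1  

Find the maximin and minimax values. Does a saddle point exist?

Maximin = -2, Minimax = 1, Saddle: False

Work:
Row minimums: [-2, -3] → maximin = -2
Column maximums: [2, 2, 1] → minimax = 1
No saddle point (maximin ≠ minimax). Mixed strategy needed.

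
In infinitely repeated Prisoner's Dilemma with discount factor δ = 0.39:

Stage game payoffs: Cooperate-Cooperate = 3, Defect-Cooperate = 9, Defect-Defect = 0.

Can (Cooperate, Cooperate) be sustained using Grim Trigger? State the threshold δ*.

δ* = 0.6667; since δ = 0.39 < 0.6667, cooperation cannot be sustained

Work:
For Grim Trigger:
Cooperate forever: 3/(1-δ)
Defect then punished: 9 + 0·δ/(1-δ)
Need: 3/(1-δ) ≥ 9 + 0·δ/(1-δ)
Solving: δ ≥ (T-R)/(T-P) = (9-3)/(9-0) = 0.6667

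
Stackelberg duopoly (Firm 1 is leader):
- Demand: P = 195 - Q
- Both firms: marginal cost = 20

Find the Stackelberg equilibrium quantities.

q₁* (leader) = 87.5, q₂* (follower) = 43.75

Work:
Follower's reaction: q₂ = (a - c - q₁)/2
Leader substitutes: π₁ = q₁·(a - q₁ - (a-c-q₁)/2 - c)
FOC: q₁* = (195 - 20)/2 = 87.50
Then: q₂* = (195 - 20 - 87.5)/2 = 43.75
Leader has first-mover advantage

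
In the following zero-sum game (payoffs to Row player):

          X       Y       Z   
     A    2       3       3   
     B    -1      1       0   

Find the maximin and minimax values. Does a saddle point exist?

Maximin = 2, Minimax = 2, Saddle: True

Work:
Row minimums: [2, -1] → maximin = 2
Column maximums: [2, 3, 3] → minimax = 2
Saddle point exists! Game value = 2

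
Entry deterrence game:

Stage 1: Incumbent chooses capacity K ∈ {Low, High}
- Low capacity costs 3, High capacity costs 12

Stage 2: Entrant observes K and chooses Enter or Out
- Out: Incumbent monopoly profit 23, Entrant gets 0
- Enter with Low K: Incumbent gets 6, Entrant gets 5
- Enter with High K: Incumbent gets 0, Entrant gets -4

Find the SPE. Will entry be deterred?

SPE: (High, Enter|Low, Out|High); Entry deterred. Incumbent net profit = 11

Work:
After Low K: Entrant enters (5 > 0)
After High K: Entrant stays out (-4 < 0)
Incumbent: Low → 6−3=3, High → 23−12=11
Incumbent chooses High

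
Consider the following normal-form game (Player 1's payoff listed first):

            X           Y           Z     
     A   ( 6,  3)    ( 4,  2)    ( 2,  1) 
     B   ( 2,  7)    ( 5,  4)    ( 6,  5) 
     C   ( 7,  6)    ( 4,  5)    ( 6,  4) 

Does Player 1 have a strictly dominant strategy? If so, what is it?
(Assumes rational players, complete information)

No strictly dominant strategy exists for Player 1

Work:
A strategy strictly dominates another if it gives a strictly higher payoff against every opponent action. Compare each pair of P1's strategies column-by-column:
  A vs B: [6 vs 2, 4 vs 5, 2 vs 6] → A does not strictly dominate B (column Y: 4 ≤ 5)
  A vs C: [6 vs 7, 4 vs 4, 2 vs 6] → A does not strictly dominate C (column X: 6 ≤ 7)
  B vs A: [2 vs 6, 5 vs 4, 6 vs 2] → B does not strictly dominate A (column X: 2 ≤ 6)
  B vs C: [2 vs 7, 5 vs 4, 6 vs 6] → B does not strictly dominate C (column X: 2 ≤ 7)
  C vs A: [7 vs 6, 4 vs 4, 6 vs 2] → C does not strictly dominate A (column Y: 4 ≤ 4)
  C vs B: [7 vs 2, 4 vs 5, 6 vs 6] → C does not strictly dominate B (column Y: 4 ≤ 5)
No single strategy strictly dominates all others → no strictly dominant strategy.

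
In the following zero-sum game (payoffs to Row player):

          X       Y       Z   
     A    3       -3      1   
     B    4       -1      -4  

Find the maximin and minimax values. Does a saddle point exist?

Maximin = -3, Minimax = -1, Saddle: False

Work:
Row minimums: [-3, -4] → maximin = -3
Column maximums: [4, -1, 1] → minimax = -1
No saddle point (maximin ≠ minimax). Mixed strategy needed.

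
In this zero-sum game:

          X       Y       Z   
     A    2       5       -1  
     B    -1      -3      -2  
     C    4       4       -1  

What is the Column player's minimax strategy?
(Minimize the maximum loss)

Column should play Z, value = -1

Work:
Column player minimizes Row's maximum payoff:
Column X: max payoff to Row = 4
Column Y: max payoff to Row = 5
Column Z: max payoff to Row = -1
Minimum is -1, achieved by column Z.
Minimax strategy: Z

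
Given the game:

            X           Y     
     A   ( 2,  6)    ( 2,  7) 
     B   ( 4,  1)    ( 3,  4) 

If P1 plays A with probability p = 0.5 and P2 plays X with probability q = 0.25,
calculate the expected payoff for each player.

E[P1] = 2.625, E[P2] = 5.0

Work:
E[P1] = p·q·π₁(A,X) + p·(1-q)·π₁(A,Y) + (1-p)·q·π₁(B,X) + (1-p)·(1-q)·π₁(B,Y)
= 0.5·0.25·2 + 0.5·0.75·2 + 0.5·0.25·4 + 0.5·0.75·3
= 2.625

E[P2] = 5.0 (similar calculation)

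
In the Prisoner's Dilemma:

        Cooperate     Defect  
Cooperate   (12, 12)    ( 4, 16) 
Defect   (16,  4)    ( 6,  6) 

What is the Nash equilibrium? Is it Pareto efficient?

(Defect, Defect) is NE; not Pareto efficient

Work:
Defect dominates Cooperate for both players:
If P2 cooperates: Defect (16) > Cooperate (12)
If P2 defects: Defect (6) > Cooperate (4)
NE: (Defect, Defect) with payoff (6, 6)
But (Cooperate, Cooperate) = (12, 12) Pareto dominates (6, 6)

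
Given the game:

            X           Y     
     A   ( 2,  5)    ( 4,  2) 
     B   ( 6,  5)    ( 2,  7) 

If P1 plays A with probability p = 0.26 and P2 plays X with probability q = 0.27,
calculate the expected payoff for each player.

E[P1] = 3.1788, E[P2] = 5.511

Work:
E[P1] = p·q·π₁(A,X) + p·(1-q)·π₁(A,Y) + (1-p)·q·π₁(B,X) + (1-p)·(1-q)·π₁(B,Y)
= 0.26·0.27·2 + 0.26·0.73·4 + 0.74·0.27·6 + 0.74·0.73·2
= 3.1788

E[P2] = 5.511 (similar calculation)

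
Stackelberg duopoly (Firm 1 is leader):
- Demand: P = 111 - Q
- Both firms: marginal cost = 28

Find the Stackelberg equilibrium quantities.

q₁* (leader) = 41.5, q₂* (follower) = 20.75

Work:
Follower's reaction: q₂ = (a - c - q₁)/2
Leader substitutes: π₁ = q₁·(a - q₁ - (a-c-q₁)/2 - c)
FOC: q₁* = (111 - 28)/2 = 41.50
Then: q₂* = (111 - 28 - 41.5)/2 = 20.75
Leader has first-mover advantage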